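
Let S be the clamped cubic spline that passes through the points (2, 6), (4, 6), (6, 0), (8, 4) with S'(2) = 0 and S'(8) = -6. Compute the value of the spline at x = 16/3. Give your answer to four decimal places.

Write M_i for S''(x_i). With h_i = 2, 2, 2 and divided differences Δ_i = 0, -3, 2, the continuity of S' gives the tridiagonal system
  2·M_0 + 8·M_1 + 2·M_2 = 6(Δ_1 - Δ_0) = -18
  2·M_1 + 8·M_2 + 2·M_3 = 6(Δ_2 - Δ_1) = 30
Clamped end conditions give two more equations: 2h_0·M_0 + h_0·M_1 = 6(Δ_0 - S'(2)) = 0 and h_2·M_2 + 2h_2·M_3 = 6(S'(8) - Δ_2) = -48.
Forward elimination and back-substitution give M_0 = 13/5, M_1 = -26/5, M_2 = 46/5, M_3 = -83/5.
On [4, 6], S(x) = 6 - 13/5·(x - 4) - 13/5·(x - 4)² + 6/5·(x - 4)³.
With (x - 4) = 4/3: S(16/3) = 34/45.

0.7556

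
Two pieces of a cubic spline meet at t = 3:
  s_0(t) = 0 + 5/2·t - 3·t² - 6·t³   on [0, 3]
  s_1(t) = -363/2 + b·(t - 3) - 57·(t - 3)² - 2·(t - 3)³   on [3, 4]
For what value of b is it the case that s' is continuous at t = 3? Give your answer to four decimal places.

s_0'(t) = 5/2 - 6·t - 18·t², so s_0'(3) = -355/2. On the right, s_1'(3) = b, so b = -355/2.

-177.5000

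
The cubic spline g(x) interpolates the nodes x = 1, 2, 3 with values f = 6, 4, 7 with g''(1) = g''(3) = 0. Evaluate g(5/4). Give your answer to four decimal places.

5.2070

Write σ_i for g''(x_i). With h_i = 1, 1 and divided differences Δ_i = -2, 3, the continuity of g' gives the tridiagonal system
  1·σ_0 + 4·σ_1 + 1·σ_2 = 6(Δ_1 - Δ_0) = 30
Natural end conditions: σ_0 = σ_2 = 0.
Forward elimination and back-substitution give σ_0 = 0, σ_1 = 15/2, σ_2 = 0.
On [1, 2], g(x) = 6 - 13/4·(x - 1) + 0·(x - 1)² + 5/4·(x - 1)³.
With (x - 1) = 1/4: g(5/4) = 1333/256.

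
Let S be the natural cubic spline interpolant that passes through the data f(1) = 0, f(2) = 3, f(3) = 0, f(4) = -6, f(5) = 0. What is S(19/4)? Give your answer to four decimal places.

Write M_i for S''(x_i). With h_i = 1, 1, 1, 1 and divided differences Δ_i = 3, -3, -6, 6, the continuity of S' gives the tridiagonal system
  1·M_0 + 4·M_1 + 1·M_2 = 6(Δ_1 - Δ_0) = -36
  1·M_1 + 4·M_2 + 1·M_3 = 6(Δ_2 - Δ_1) = -18
  1·M_2 + 4·M_3 + 1·M_4 = 6(Δ_3 - Δ_2) = 72
Natural end conditions: M_0 = M_4 = 0.
Solving: M_0 = 0, M_1 = -99/14, M_2 = -54/7, M_3 = 279/14, M_4 = 0.
On [4, 5], S(x) = -6 - 9/14·(x - 4) + 279/28·(x - 4)² - 93/28·(x - 4)³.
With (x - 4) = 3/4: S(19/4) = -4083/1792.

-2.2785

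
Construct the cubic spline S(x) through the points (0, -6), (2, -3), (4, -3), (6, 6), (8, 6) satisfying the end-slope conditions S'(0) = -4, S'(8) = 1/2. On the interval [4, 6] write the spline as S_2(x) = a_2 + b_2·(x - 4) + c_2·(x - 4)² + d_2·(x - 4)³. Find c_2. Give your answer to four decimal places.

With M_i denoting the second derivative at x_i, h_i = 2, 2, 2, 2, and Δ_i = (y_(i+1) − y_i)/h_i = 3/2, 0, 9/2, 0:
  2·M_0 + 8·M_1 + 2·M_2 = 6(Δ_1 - Δ_0) = -9
  2·M_1 + 8·M_2 + 2·M_3 = 6(Δ_2 - Δ_1) = 27
  2·M_2 + 8·M_3 + 2·M_4 = 6(Δ_3 - Δ_2) = -27
Clamped end conditions give two more equations: 2h_0·M_0 + h_0·M_1 = 6(Δ_0 - S'(0)) = 33 and h_3·M_3 + 2h_3·M_4 = 6(S'(8) - Δ_3) = 3.
Solving: M_0 = 1227/112, M_1 = -303/56, M_2 = 99/16, M_3 = -327/56, M_4 = 411/112.
On [4, 6], with S_2(x) = a_2 + b_2·(x - 4) + c_2·(x - 4)² + d_2·(x - 4)³: c_2 = M_2/2 = 99/32, d_2 = (M_3 - M_2)/(6h_2) = -449/448, b_2 = Δ_2 - h_2(2M_2 + M_3)/6 = 65/28.

3.0938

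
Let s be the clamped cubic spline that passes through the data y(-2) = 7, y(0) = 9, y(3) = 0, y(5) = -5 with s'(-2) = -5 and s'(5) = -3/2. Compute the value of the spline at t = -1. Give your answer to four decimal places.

Put m_i = s'' at the i-th knot. Here h = (2, 3, 2) and Δ = (1, -3, -5/2), so the interior equations h_(i-1)·m_(i-1) + 2(h_(i-1)+h_i)·m_i + h_i·m_(i+1) = 6(Δ_i − Δ_(i-1)) read
  2·m_0 + 10·m_1 + 3·m_2 = 6(Δ_1 - Δ_0) = -24
  3·m_1 + 10·m_2 + 2·m_3 = 6(Δ_2 - Δ_1) = 3
Clamped end conditions give two more equations: 2h_0·m_0 + h_0·m_1 = 6(Δ_0 - s'(-2)) = 36 and h_2·m_2 + 2h_2·m_3 = 6(s'(5) - Δ_2) = 6.
Solving the tridiagonal system: m_0 = 93/8, m_1 = -21/4, m_2 = 7/4, m_3 = 5/8.
On [-2, 0], s(t) = 7 - 5·(t + 2) + 93/16·(t + 2)² - 45/32·(t + 2)³.
With (t + 2) = 1: s(-1) = 205/32.

6.4063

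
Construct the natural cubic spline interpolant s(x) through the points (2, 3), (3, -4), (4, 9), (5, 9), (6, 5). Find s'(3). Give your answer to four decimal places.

Let M_i = s''(x_i). Step sizes h_i = 1, 1, 1, 1; slopes of the chords Δ_i = (y_(i+1) - y_i)/h_i = -7, 13, 0, -4.
  1·M_0 + 4·M_1 + 1·M_2 = 6(Δ_1 - Δ_0) = 120
  1·M_1 + 4·M_2 + 1·M_3 = 6(Δ_2 - Δ_1) = -78
  1·M_2 + 4·M_3 + 1·M_4 = 6(Δ_3 - Δ_2) = -24
Natural end conditions: M_0 = M_4 = 0.
Solving the tridiagonal system: M_0 = 0, M_1 = 261/7, M_2 = -204/7, M_3 = 9/7, M_4 = 0.
On [3, 4], s'(x) = b_1 + 2c_1·(x - 3) + 3d_1·(x - 3)² with b_1 = Δ_1 - h_1(2M_1 + M_2)/6 = 38/7, c_1 = M_1/2 = 261/14, d_1 = (M_2 - M_1)/(6h_1) = -155/14. So s'(3) = 38/7.

5.4286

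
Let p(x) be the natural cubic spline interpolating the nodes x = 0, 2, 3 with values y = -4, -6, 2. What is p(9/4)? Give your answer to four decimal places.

With m_i denoting the second derivative at x_i, h_i = 2, 1, and Δ_i = (y_(i+1) − y_i)/h_i = -1, 8:
  2·m_0 + 6·m_1 + 1·m_2 = 6(Δ_1 - Δ_0) = 54
Natural end conditions: m_0 = m_2 = 0.
Hence m_0 = 0, m_1 = 9, m_2 = 0.
On [2, 3], p(x) = -6 + 5·(x - 2) + 9/2·(x - 2)² - 3/2·(x - 2)³.
With (x - 2) = 1/4: p(9/4) = -575/128.

-4.4922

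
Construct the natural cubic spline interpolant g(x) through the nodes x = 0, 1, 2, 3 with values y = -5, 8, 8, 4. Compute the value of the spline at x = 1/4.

-1

Let M_i = g''(x_i). Step sizes h_i = 1, 1, 1; slopes of the chords Δ_i = (y_(i+1) - y_i)/h_i = 13, 0, -4.
  1·M_0 + 4·M_1 + 1·M_2 = 6(Δ_1 - Δ_0) = -78
  1·M_1 + 4·M_2 + 1·M_3 = 6(Δ_2 - Δ_1) = -24
Natural end conditions: M_0 = M_3 = 0.
Hence M_0 = 0, M_1 = -96/5, M_2 = -6/5, M_3 = 0.
On [0, 1], g(x) = -5 + 81/5·x + 0·x² - 16/5·x³.
With x = 1/4: g(1/4) = -1.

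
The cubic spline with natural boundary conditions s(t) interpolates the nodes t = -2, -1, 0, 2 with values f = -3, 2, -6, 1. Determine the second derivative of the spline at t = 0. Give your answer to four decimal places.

Put m_i = s'' at the i-th knot. Here h = (1, 1, 2) and Δ = (5, -8, 7/2), so the interior equations h_(i-1)·m_(i-1) + 2(h_(i-1)+h_i)·m_i + h_i·m_(i+1) = 6(Δ_i − Δ_(i-1)) read
  1·m_0 + 4·m_1 + 1·m_2 = 6(Δ_1 - Δ_0) = -78
  1·m_1 + 6·m_2 + 2·m_3 = 6(Δ_2 - Δ_1) = 69
Natural end conditions: m_0 = m_3 = 0.
Hence m_0 = 0, m_1 = -537/23, m_2 = 354/23, m_3 = 0.

15.3913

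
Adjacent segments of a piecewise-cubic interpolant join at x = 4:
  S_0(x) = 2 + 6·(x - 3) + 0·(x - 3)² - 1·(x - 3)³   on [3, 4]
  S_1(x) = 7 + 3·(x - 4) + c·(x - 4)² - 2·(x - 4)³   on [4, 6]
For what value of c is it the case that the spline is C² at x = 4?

S_0''(x) = 0 - 6·(x - 3), so S_0''(4) = -6. On the right, S_1''(4) = 2c, so c = -3.

-3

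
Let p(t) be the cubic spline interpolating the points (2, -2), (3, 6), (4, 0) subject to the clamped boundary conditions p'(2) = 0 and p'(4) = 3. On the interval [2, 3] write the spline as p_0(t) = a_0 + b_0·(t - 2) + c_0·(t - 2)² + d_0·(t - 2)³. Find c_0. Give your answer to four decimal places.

Write M_i for p''(x_i). With h_i = 1, 1 and divided differences Δ_i = 8, -6, the continuity of p' gives the tridiagonal system
  1·M_0 + 4·M_1 + 1·M_2 = 6(Δ_1 - Δ_0) = -84
Clamped end conditions give two more equations: 2h_0·M_0 + h_0·M_1 = 6(Δ_0 - p'(2)) = 48 and h_1·M_1 + 2h_1·M_2 = 6(p'(4) - Δ_1) = 54.
Forward elimination and back-substitution give M_0 = 93/2, M_1 = -45, M_2 = 99/2.
On [2, 3], with p_0(t) = a_0 + b_0·(t - 2) + c_0·(t - 2)² + d_0·(t - 2)³: c_0 = M_0/2 = 93/4, d_0 = (M_1 - M_0)/(6h_0) = -61/4, b_0 = Δ_0 - h_0(2M_0 + M_1)/6 = 0.

23.2500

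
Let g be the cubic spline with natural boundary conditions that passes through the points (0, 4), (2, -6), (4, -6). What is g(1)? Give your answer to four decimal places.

Let σ_i = g''(x_i). Step sizes h_i = 2, 2; slopes of the chords Δ_i = (y_(i+1) - y_i)/h_i = -5, 0.
  2·σ_0 + 8·σ_1 + 2·σ_2 = 6(Δ_1 - Δ_0) = 30
Natural end conditions: σ_0 = σ_2 = 0.
Forward elimination and back-substitution give σ_0 = 0, σ_1 = 15/4, σ_2 = 0.
On [0, 2], g(t) = 4 - 25/4·t + 0·t² + 5/16·t³.
With t = 1: g(1) = -31/16.

-1.9375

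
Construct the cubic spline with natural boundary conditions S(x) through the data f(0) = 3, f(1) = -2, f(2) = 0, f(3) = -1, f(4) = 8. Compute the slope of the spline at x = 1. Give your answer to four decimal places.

Write m_i for S''(x_i). With h_i = 1, 1, 1, 1 and divided differences Δ_i = -5, 2, -1, 9, the continuity of S' gives the tridiagonal system
  1·m_0 + 4·m_1 + 1·m_2 = 6(Δ_1 - Δ_0) = 42
  1·m_1 + 4·m_2 + 1·m_3 = 6(Δ_2 - Δ_1) = -18
  1·m_2 + 4·m_3 + 1·m_4 = 6(Δ_3 - Δ_2) = 60
Natural end conditions: m_0 = m_4 = 0.
Solving the tridiagonal system: m_0 = 0, m_1 = 381/28, m_2 = -87/7, m_3 = 507/28, m_4 = 0.
On [1, 2], S'(x) = b_1 + 2c_1·(x - 1) + 3d_1·(x - 1)² with b_1 = Δ_1 - h_1(2m_1 + m_2)/6 = -13/28, c_1 = m_1/2 = 381/56, d_1 = (m_2 - m_1)/(6h_1) = -243/56. So S'(1) = -13/28.

-0.4643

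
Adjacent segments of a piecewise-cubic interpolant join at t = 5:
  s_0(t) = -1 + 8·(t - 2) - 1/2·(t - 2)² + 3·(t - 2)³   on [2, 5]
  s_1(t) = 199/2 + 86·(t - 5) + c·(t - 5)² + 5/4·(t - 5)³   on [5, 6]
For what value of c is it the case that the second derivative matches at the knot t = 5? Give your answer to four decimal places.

s_0''(t) = -1 + 18·(t - 2), so s_0''(5) = 53. On the right, s_1''(5) = 2c, so c = 53/2.

26.5000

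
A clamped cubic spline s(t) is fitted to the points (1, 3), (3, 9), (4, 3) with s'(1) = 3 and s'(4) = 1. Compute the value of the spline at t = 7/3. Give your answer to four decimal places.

Put M_i = s'' at the i-th knot. Here h = (2, 1) and Δ = (3, -6), so the interior equations h_(i-1)·M_(i-1) + 2(h_(i-1)+h_i)·M_i + h_i·M_(i+1) = 6(Δ_i − Δ_(i-1)) read
  2·M_0 + 6·M_1 + 1·M_2 = 6(Δ_1 - Δ_0) = -54
Clamped end conditions give two more equations: 2h_0·M_0 + h_0·M_1 = 6(Δ_0 - s'(1)) = 0 and h_1·M_1 + 2h_1·M_2 = 6(s'(4) - Δ_1) = 42.
Solving: M_0 = 25/3, M_1 = -50/3, M_2 = 88/3.
On [1, 3], s(t) = 3 + 3·(t - 1) + 25/6·(t - 1)² - 25/12·(t - 1)³.
With (t - 1) = 4/3: s(7/3) = 767/81.

9.4691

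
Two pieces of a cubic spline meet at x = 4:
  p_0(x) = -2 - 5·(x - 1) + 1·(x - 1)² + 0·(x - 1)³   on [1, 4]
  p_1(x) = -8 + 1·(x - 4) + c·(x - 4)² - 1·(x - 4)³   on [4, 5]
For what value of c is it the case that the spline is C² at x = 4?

1

p_0''(x) = 2 + 0·(x - 1), so p_0''(4) = 2. On the right, p_1''(4) = 2c, so c = 1.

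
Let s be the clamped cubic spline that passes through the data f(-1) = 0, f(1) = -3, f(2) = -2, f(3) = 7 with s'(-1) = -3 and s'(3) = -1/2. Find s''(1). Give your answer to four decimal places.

-2.4091

With σ_i denoting the second derivative at x_i, h_i = 2, 1, 1, and Δ_i = (y_(i+1) − y_i)/h_i = -3/2, 1, 9:
  2·σ_0 + 6·σ_1 + 1·σ_2 = 6(Δ_1 - Δ_0) = 15
  1·σ_1 + 4·σ_2 + 1·σ_3 = 6(Δ_2 - Δ_1) = 48
Clamped end conditions give two more equations: 2h_0·σ_0 + h_0·σ_1 = 6(Δ_0 - s'(-1)) = 9 and h_2·σ_2 + 2h_2·σ_3 = 6(s'(3) - Δ_2) = -57.
Forward elimination and back-substitution give σ_0 = 38/11, σ_1 = -53/22, σ_2 = 248/11, σ_3 = -875/22.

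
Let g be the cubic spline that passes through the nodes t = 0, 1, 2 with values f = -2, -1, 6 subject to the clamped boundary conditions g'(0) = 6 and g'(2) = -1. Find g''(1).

25

Let M_i = g''(x_i). Step sizes h_i = 1, 1; slopes of the chords Δ_i = (y_(i+1) - y_i)/h_i = 1, 7.
  1·M_0 + 4·M_1 + 1·M_2 = 6(Δ_1 - Δ_0) = 36
Clamped end conditions give two more equations: 2h_0·M_0 + h_0·M_1 = 6(Δ_0 - g'(0)) = -30 and h_1·M_1 + 2h_1·M_2 = 6(g'(2) - Δ_1) = -48.
Hence M_0 = -55/2, M_1 = 25, M_2 = -73/2.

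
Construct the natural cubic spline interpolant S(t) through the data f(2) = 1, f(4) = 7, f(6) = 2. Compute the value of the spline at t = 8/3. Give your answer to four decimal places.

3.8148

Put m_i = S'' at the i-th knot. Here h = (2, 2) and Δ = (3, -5/2), so the interior equations h_(i-1)·m_(i-1) + 2(h_(i-1)+h_i)·m_i + h_i·m_(i+1) = 6(Δ_i − Δ_(i-1)) read
  2·m_0 + 8·m_1 + 2·m_2 = 6(Δ_1 - Δ_0) = -33
Natural end conditions: m_0 = m_2 = 0.
Solving: m_0 = 0, m_1 = -33/8, m_2 = 0.
On [2, 4], S(t) = 1 + 35/8·(t - 2) + 0·(t - 2)² - 11/32·(t - 2)³.
With (t - 2) = 2/3: S(8/3) = 103/27.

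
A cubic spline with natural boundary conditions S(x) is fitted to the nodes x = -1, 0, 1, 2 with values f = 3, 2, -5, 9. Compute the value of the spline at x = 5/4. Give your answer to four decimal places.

Let M_i = S''(x_i). Step sizes h_i = 1, 1, 1; slopes of the chords Δ_i = (y_(i+1) - y_i)/h_i = -1, -7, 14.
  1·M_0 + 4·M_1 + 1·M_2 = 6(Δ_1 - Δ_0) = -36
  1·M_1 + 4·M_2 + 1·M_3 = 6(Δ_2 - Δ_1) = 126
Natural end conditions: M_0 = M_3 = 0.
Solving the tridiagonal system: M_0 = 0, M_1 = -18, M_2 = 36, M_3 = 0.
On [1, 2], S(x) = -5 + 2·(x - 1) + 18·(x - 1)² - 6·(x - 1)³.
With (x - 1) = 1/4: S(5/4) = -111/32.

-3.4688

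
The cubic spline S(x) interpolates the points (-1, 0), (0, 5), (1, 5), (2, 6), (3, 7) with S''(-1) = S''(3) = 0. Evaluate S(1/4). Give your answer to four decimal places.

5.3122

Let m_i = S''(x_i). Step sizes h_i = 1, 1, 1, 1; slopes of the chords Δ_i = (y_(i+1) - y_i)/h_i = 5, 0, 1, 1.
  1·m_0 + 4·m_1 + 1·m_2 = 6(Δ_1 - Δ_0) = -30
  1·m_1 + 4·m_2 + 1·m_3 = 6(Δ_2 - Δ_1) = 6
  1·m_2 + 4·m_3 + 1·m_4 = 6(Δ_3 - Δ_2) = 0
Natural end conditions: m_0 = m_4 = 0.
Solving: m_0 = 0, m_1 = -237/28, m_2 = 27/7, m_3 = -27/28, m_4 = 0.
On [0, 1], S(x) = 5 + 61/28·x - 237/56·x² + 115/56·x³.
With x = 1/4: S(1/4) = 19039/3584.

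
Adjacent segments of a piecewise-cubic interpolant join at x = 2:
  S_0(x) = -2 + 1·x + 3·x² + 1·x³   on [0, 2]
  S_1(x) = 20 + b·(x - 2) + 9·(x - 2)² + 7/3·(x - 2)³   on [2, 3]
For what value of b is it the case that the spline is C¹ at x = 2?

25

S_0'(x) = 1 + 6·x + 3·x², so S_0'(2) = 25. On the right, S_1'(2) = b, so b = 25.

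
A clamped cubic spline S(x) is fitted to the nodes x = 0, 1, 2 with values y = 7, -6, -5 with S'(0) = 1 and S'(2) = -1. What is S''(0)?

Put M_i = S'' at the i-th knot. Here h = (1, 1) and Δ = (-13, 1), so the interior equations h_(i-1)·M_(i-1) + 2(h_(i-1)+h_i)·M_i + h_i·M_(i+1) = 6(Δ_i − Δ_(i-1)) read
  1·M_0 + 4·M_1 + 1·M_2 = 6(Δ_1 - Δ_0) = 84
Clamped end conditions give two more equations: 2h_0·M_0 + h_0·M_1 = 6(Δ_0 - S'(0)) = -84 and h_1·M_1 + 2h_1·M_2 = 6(S'(2) - Δ_1) = -12.
Solving the tridiagonal system: M_0 = -64, M_1 = 44, M_2 = -28.

-64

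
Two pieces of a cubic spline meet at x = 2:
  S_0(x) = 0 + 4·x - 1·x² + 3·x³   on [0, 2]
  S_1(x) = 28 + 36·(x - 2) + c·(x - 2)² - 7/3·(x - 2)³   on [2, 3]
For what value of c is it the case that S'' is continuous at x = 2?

S_0''(x) = -2 + 18·x, so S_0''(2) = 34. On the right, S_1''(2) = 2c, so c = 17.

17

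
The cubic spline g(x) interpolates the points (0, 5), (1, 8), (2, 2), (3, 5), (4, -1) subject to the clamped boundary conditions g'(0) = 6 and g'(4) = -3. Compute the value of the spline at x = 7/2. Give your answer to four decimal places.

2.2210

Write M_i for g''(x_i). With h_i = 1, 1, 1, 1 and divided differences Δ_i = 3, -6, 3, -6, the continuity of g' gives the tridiagonal system
  1·M_0 + 4·M_1 + 1·M_2 = 6(Δ_1 - Δ_0) = -54
  1·M_1 + 4·M_2 + 1·M_3 = 6(Δ_2 - Δ_1) = 54
  1·M_2 + 4·M_3 + 1·M_4 = 6(Δ_3 - Δ_2) = -54
Clamped end conditions give two more equations: 2h_0·M_0 + h_0·M_1 = 6(Δ_0 - g'(0)) = -18 and h_3·M_3 + 2h_3·M_4 = 6(g'(4) - Δ_3) = 18.
Forward elimination and back-substitution give M_0 = 27/28, M_1 = -279/14, M_2 = 99/4, M_3 = -351/14, M_4 = 603/28.
On [3, 4], g(x) = 5 - 69/56·(x - 3) - 351/28·(x - 3)² + 435/56·(x - 3)³.
With (x - 3) = 1/2: g(7/2) = 995/448.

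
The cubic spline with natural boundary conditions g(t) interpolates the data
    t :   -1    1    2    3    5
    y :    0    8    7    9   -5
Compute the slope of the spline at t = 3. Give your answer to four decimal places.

Put M_i = g'' at the i-th knot. Here h = (2, 1, 1, 2) and Δ = (4, -1, 2, -7), so the interior equations h_(i-1)·M_(i-1) + 2(h_(i-1)+h_i)·M_i + h_i·M_(i+1) = 6(Δ_i − Δ_(i-1)) read
  2·M_0 + 6·M_1 + 1·M_2 = 6(Δ_1 - Δ_0) = -30
  1·M_1 + 4·M_2 + 1·M_3 = 6(Δ_2 - Δ_1) = 18
  1·M_2 + 6·M_3 + 2·M_4 = 6(Δ_3 - Δ_2) = -54
Natural end conditions: M_0 = M_4 = 0.
Solving the tridiagonal system: M_0 = 0, M_1 = -71/11, M_2 = 96/11, M_3 = -115/11, M_4 = 0.
On [3, 5], g'(t) = b_3 + 2c_3·(t - 3) + 3d_3·(t - 3)² with b_3 = Δ_3 - h_3(2M_3 + M_4)/6 = -1/33, c_3 = M_3/2 = -115/22, d_3 = (M_4 - M_3)/(6h_3) = 115/132. So g'(3) = -1/33.

-0.0303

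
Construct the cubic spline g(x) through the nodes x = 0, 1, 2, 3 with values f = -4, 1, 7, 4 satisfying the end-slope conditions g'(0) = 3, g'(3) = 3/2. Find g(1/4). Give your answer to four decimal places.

-3.1484

Let σ_i = g''(x_i). Step sizes h_i = 1, 1, 1; slopes of the chords Δ_i = (y_(i+1) - y_i)/h_i = 5, 6, -3.
  1·σ_0 + 4·σ_1 + 1·σ_2 = 6(Δ_1 - Δ_0) = 6
  1·σ_1 + 4·σ_2 + 1·σ_3 = 6(Δ_2 - Δ_1) = -54
Clamped end conditions give two more equations: 2h_0·σ_0 + h_0·σ_1 = 6(Δ_0 - g'(0)) = 12 and h_2·σ_2 + 2h_2·σ_3 = 6(g'(3) - Δ_2) = 27.
Forward elimination and back-substitution give σ_0 = 3, σ_1 = 6, σ_2 = -21, σ_3 = 24.
On [0, 1], g(x) = -4 + 3·x + 3/2·x² + 1/2·x³.
With x = 1/4: g(1/4) = -403/128.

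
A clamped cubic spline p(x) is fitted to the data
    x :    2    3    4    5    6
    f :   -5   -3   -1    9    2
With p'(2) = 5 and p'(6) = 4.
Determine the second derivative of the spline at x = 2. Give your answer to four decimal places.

-6.7857

With m_i denoting the second derivative at x_i, h_i = 1, 1, 1, 1, and Δ_i = (y_(i+1) − y_i)/h_i = 2, 2, 10, -7:
  1·m_0 + 4·m_1 + 1·m_2 = 6(Δ_1 - Δ_0) = 0
  1·m_1 + 4·m_2 + 1·m_3 = 6(Δ_2 - Δ_1) = 48
  1·m_2 + 4·m_3 + 1·m_4 = 6(Δ_3 - Δ_2) = -102
Clamped end conditions give two more equations: 2h_0·m_0 + h_0·m_1 = 6(Δ_0 - p'(2)) = -18 and h_3·m_3 + 2h_3·m_4 = 6(p'(6) - Δ_3) = 66.
Solving the tridiagonal system: m_0 = -95/14, m_1 = -31/7, m_2 = 49/2, m_3 = -319/7, m_4 = 781/14.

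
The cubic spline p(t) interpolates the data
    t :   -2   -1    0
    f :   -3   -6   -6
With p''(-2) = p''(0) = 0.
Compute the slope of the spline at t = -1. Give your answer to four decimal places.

-1.5000

Put m_i = p'' at the i-th knot. Here h = (1, 1) and Δ = (-3, 0), so the interior equations h_(i-1)·m_(i-1) + 2(h_(i-1)+h_i)·m_i + h_i·m_(i+1) = 6(Δ_i − Δ_(i-1)) read
  1·m_0 + 4·m_1 + 1·m_2 = 6(Δ_1 - Δ_0) = 18
Natural end conditions: m_0 = m_2 = 0.
Solving: m_0 = 0, m_1 = 9/2, m_2 = 0.
On [-1, 0], p'(t) = b_1 + 2c_1·(t + 1) + 3d_1·(t + 1)² with b_1 = Δ_1 - h_1(2m_1 + m_2)/6 = -3/2, c_1 = m_1/2 = 9/4, d_1 = (m_2 - m_1)/(6h_1) = -3/4. So p'(-1) = -3/2.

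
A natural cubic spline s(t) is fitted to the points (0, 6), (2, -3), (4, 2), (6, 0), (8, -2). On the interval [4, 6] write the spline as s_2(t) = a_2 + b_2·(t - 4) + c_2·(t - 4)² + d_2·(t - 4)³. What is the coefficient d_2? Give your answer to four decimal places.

0.4688

Write m_i for s''(x_i). With h_i = 2, 2, 2, 2 and divided differences Δ_i = -9/2, 5/2, -1, -1, the continuity of s' gives the tridiagonal system
  2·m_0 + 8·m_1 + 2·m_2 = 6(Δ_1 - Δ_0) = 42
  2·m_1 + 8·m_2 + 2·m_3 = 6(Δ_2 - Δ_1) = -21
  2·m_2 + 8·m_3 + 2·m_4 = 6(Δ_3 - Δ_2) = 0
Natural end conditions: m_0 = m_4 = 0.
Solving the tridiagonal system: m_0 = 0, m_1 = 51/8, m_2 = -9/2, m_3 = 9/8, m_4 = 0.
On [4, 6], with s_2(t) = a_2 + b_2·(t - 4) + c_2·(t - 4)² + d_2·(t - 4)³: c_2 = m_2/2 = -9/4, d_2 = (m_3 - m_2)/(6h_2) = 15/32, b_2 = Δ_2 - h_2(2m_2 + m_3)/6 = 13/8.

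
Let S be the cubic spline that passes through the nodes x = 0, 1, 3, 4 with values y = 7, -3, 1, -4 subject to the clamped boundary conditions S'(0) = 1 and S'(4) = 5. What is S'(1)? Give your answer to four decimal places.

Write m_i for S''(x_i). With h_i = 1, 2, 1 and divided differences Δ_i = -10, 2, -5, the continuity of S' gives the tridiagonal system
  1·m_0 + 6·m_1 + 2·m_2 = 6(Δ_1 - Δ_0) = 72
  2·m_1 + 6·m_2 + 1·m_3 = 6(Δ_2 - Δ_1) = -42
Clamped end conditions give two more equations: 2h_0·m_0 + h_0·m_1 = 6(Δ_0 - S'(0)) = -66 and h_2·m_2 + 2h_2·m_3 = 6(S'(4) - Δ_2) = 60.
Hence m_0 = -1636/35, m_1 = 962/35, m_2 = -808/35, m_3 = 1454/35.
On [1, 3], S'(x) = b_1 + 2c_1·(x - 1) + 3d_1·(x - 1)² with b_1 = Δ_1 - h_1(2m_1 + m_2)/6 = -302/35, c_1 = m_1/2 = 481/35, d_1 = (m_2 - m_1)/(6h_1) = -59/14. So S'(1) = -302/35.

-8.6286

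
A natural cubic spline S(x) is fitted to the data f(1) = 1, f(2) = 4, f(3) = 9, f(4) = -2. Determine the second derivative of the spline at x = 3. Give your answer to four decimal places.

-26.4000

Write M_i for S''(x_i). With h_i = 1, 1, 1 and divided differences Δ_i = 3, 5, -11, the continuity of S' gives the tridiagonal system
  1·M_0 + 4·M_1 + 1·M_2 = 6(Δ_1 - Δ_0) = 12
  1·M_1 + 4·M_2 + 1·M_3 = 6(Δ_2 - Δ_1) = -96
Natural end conditions: M_0 = M_3 = 0.
Hence M_0 = 0, M_1 = 48/5, M_2 = -132/5, M_3 = 0.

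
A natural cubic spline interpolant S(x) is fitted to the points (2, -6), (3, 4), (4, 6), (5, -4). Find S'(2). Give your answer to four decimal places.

11.3333

Put M_i = S'' at the i-th knot. Here h = (1, 1, 1) and Δ = (10, 2, -10), so the interior equations h_(i-1)·M_(i-1) + 2(h_(i-1)+h_i)·M_i + h_i·M_(i+1) = 6(Δ_i − Δ_(i-1)) read
  1·M_0 + 4·M_1 + 1·M_2 = 6(Δ_1 - Δ_0) = -48
  1·M_1 + 4·M_2 + 1·M_3 = 6(Δ_2 - Δ_1) = -72
Natural end conditions: M_0 = M_3 = 0.
Forward elimination and back-substitution give M_0 = 0, M_1 = -8, M_2 = -16, M_3 = 0.
On [2, 3], S'(x) = b_0 + 2c_0·(x - 2) + 3d_0·(x - 2)² with b_0 = Δ_0 - h_0(2M_0 + M_1)/6 = 34/3, c_0 = M_0/2 = 0, d_0 = (M_1 - M_0)/(6h_0) = -4/3. So S'(2) = 34/3.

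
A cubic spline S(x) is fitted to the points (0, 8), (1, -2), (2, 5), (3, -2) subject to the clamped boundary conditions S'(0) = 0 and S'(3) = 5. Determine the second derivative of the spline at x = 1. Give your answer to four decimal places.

51.7333

With m_i denoting the second derivative at x_i, h_i = 1, 1, 1, and Δ_i = (y_(i+1) − y_i)/h_i = -10, 7, -7:
  1·m_0 + 4·m_1 + 1·m_2 = 6(Δ_1 - Δ_0) = 102
  1·m_1 + 4·m_2 + 1·m_3 = 6(Δ_2 - Δ_1) = -84
Clamped end conditions give two more equations: 2h_0·m_0 + h_0·m_1 = 6(Δ_0 - S'(0)) = -60 and h_2·m_2 + 2h_2·m_3 = 6(S'(3) - Δ_2) = 72.
Forward elimination and back-substitution give m_0 = -838/15, m_1 = 776/15, m_2 = -736/15, m_3 = 908/15.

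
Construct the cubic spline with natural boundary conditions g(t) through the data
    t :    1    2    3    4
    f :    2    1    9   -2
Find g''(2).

22

Put m_i = g'' at the i-th knot. Here h = (1, 1, 1) and Δ = (-1, 8, -11), so the interior equations h_(i-1)·m_(i-1) + 2(h_(i-1)+h_i)·m_i + h_i·m_(i+1) = 6(Δ_i − Δ_(i-1)) read
  1·m_0 + 4·m_1 + 1·m_2 = 6(Δ_1 - Δ_0) = 54
  1·m_1 + 4·m_2 + 1·m_3 = 6(Δ_2 - Δ_1) = -114
Natural end conditions: m_0 = m_3 = 0.
Forward elimination and back-substitution give m_0 = 0, m_1 = 22, m_2 = -34, m_3 = 0.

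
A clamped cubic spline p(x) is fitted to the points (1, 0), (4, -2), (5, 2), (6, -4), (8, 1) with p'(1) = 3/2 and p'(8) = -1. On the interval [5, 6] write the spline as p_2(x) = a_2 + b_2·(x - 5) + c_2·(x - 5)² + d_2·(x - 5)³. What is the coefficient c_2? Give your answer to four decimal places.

Write m_i for p''(x_i). With h_i = 3, 1, 1, 2 and divided differences Δ_i = -2/3, 4, -6, 5/2, the continuity of p' gives the tridiagonal system
  3·m_0 + 8·m_1 + 1·m_2 = 6(Δ_1 - Δ_0) = 28
  1·m_1 + 4·m_2 + 1·m_3 = 6(Δ_2 - Δ_1) = -60
  1·m_2 + 6·m_3 + 2·m_4 = 6(Δ_3 - Δ_2) = 51
Clamped end conditions give two more equations: 2h_0·m_0 + h_0·m_1 = 6(Δ_0 - p'(1)) = -13 and h_3·m_3 + 2h_3·m_4 = 6(p'(8) - Δ_3) = -21.
Forward elimination and back-substitution give m_0 = -3061/474, m_1 = 678/79, m_2 = -3363/158, m_3 = 1308/79, m_4 = -4275/316.
On [5, 6], with p_2(x) = a_2 + b_2·(x - 5) + c_2·(x - 5)² + d_2·(x - 5)³: c_2 = m_2/2 = -3363/316, d_2 = (m_3 - m_2)/(6h_2) = 1993/316, b_2 = Δ_2 - h_2(2m_2 + m_3)/6 = -263/158.

-10.6424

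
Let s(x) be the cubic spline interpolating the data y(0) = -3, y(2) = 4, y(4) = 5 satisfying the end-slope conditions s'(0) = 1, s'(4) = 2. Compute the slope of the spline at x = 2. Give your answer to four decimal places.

Put M_i = s'' at the i-th knot. Here h = (2, 2) and Δ = (7/2, 1/2), so the interior equations h_(i-1)·M_(i-1) + 2(h_(i-1)+h_i)·M_i + h_i·M_(i+1) = 6(Δ_i − Δ_(i-1)) read
  2·M_0 + 8·M_1 + 2·M_2 = 6(Δ_1 - Δ_0) = -18
Clamped end conditions give two more equations: 2h_0·M_0 + h_0·M_1 = 6(Δ_0 - s'(0)) = 15 and h_1·M_1 + 2h_1·M_2 = 6(s'(4) - Δ_1) = 9.
Solving: M_0 = 25/4, M_1 = -5, M_2 = 19/4.
On [2, 4], s'(x) = b_1 + 2c_1·(x - 2) + 3d_1·(x - 2)² with b_1 = Δ_1 - h_1(2M_1 + M_2)/6 = 9/4, c_1 = M_1/2 = -5/2, d_1 = (M_2 - M_1)/(6h_1) = 13/16. So s'(2) = 9/4.

2.2500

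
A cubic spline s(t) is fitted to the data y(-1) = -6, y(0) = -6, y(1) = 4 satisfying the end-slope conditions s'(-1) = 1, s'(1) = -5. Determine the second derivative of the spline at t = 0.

36

Let m_i = s''(x_i). Step sizes h_i = 1, 1; slopes of the chords Δ_i = (y_(i+1) - y_i)/h_i = 0, 10.
  1·m_0 + 4·m_1 + 1·m_2 = 6(Δ_1 - Δ_0) = 60
Clamped end conditions give two more equations: 2h_0·m_0 + h_0·m_1 = 6(Δ_0 - s'(-1)) = -6 and h_1·m_1 + 2h_1·m_2 = 6(s'(1) - Δ_1) = -90.
Solving: m_0 = -21, m_1 = 36, m_2 = -63.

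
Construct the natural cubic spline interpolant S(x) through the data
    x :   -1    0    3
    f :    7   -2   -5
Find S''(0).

Write M_i for S''(x_i). With h_i = 1, 3 and divided differences Δ_i = -9, -1, the continuity of S' gives the tridiagonal system
  1·M_0 + 8·M_1 + 3·M_2 = 6(Δ_1 - Δ_0) = 48
Natural end conditions: M_0 = M_2 = 0.
Solving: M_0 = 0, M_1 = 6, M_2 = 0.

6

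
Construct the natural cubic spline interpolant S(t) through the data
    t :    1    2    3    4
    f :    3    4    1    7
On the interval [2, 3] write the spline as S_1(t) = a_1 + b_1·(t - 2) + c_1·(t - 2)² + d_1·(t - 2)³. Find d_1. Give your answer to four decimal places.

4.3333

With M_i denoting the second derivative at x_i, h_i = 1, 1, 1, and Δ_i = (y_(i+1) − y_i)/h_i = 1, -3, 6:
  1·M_0 + 4·M_1 + 1·M_2 = 6(Δ_1 - Δ_0) = -24
  1·M_1 + 4·M_2 + 1·M_3 = 6(Δ_2 - Δ_1) = 54
Natural end conditions: M_0 = M_3 = 0.
Solving: M_0 = 0, M_1 = -10, M_2 = 16, M_3 = 0.
On [2, 3], with S_1(t) = a_1 + b_1·(t - 2) + c_1·(t - 2)² + d_1·(t - 2)³: c_1 = M_1/2 = -5, d_1 = (M_2 - M_1)/(6h_1) = 13/3, b_1 = Δ_1 - h_1(2M_1 + M_2)/6 = -7/3.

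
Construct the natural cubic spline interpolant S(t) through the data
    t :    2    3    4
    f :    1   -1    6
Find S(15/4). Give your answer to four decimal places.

3.7227

Put m_i = S'' at the i-th knot. Here h = (1, 1) and Δ = (-2, 7), so the interior equations h_(i-1)·m_(i-1) + 2(h_(i-1)+h_i)·m_i + h_i·m_(i+1) = 6(Δ_i − Δ_(i-1)) read
  1·m_0 + 4·m_1 + 1·m_2 = 6(Δ_1 - Δ_0) = 54
Natural end conditions: m_0 = m_2 = 0.
Hence m_0 = 0, m_1 = 27/2, m_2 = 0.
On [3, 4], S(t) = -1 + 5/2·(t - 3) + 27/4·(t - 3)² - 9/4·(t - 3)³.
With (t - 3) = 3/4: S(15/4) = 953/256.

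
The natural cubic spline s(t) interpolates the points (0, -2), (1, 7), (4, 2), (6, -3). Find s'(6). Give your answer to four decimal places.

Let M_i = s''(x_i). Step sizes h_i = 1, 3, 2; slopes of the chords Δ_i = (y_(i+1) - y_i)/h_i = 9, -5/3, -5/2.
  1·M_0 + 8·M_1 + 3·M_2 = 6(Δ_1 - Δ_0) = -64
  3·M_1 + 10·M_2 + 2·M_3 = 6(Δ_2 - Δ_1) = -5
Natural end conditions: M_0 = M_3 = 0.
Solving the tridiagonal system: M_0 = 0, M_1 = -625/71, M_2 = 152/71, M_3 = 0.
On [4, 6], s'(t) = b_2 + 2c_2·(t - 4) + 3d_2·(t - 4)² with b_2 = Δ_2 - h_2(2M_2 + M_3)/6 = -1673/426, c_2 = M_2/2 = 76/71, d_2 = (M_3 - M_2)/(6h_2) = -38/213. So s'(6) = -761/426.

-1.7864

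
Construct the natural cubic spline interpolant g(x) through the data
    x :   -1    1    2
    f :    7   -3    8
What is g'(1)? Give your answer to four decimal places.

5.6667

Put σ_i = g'' at the i-th knot. Here h = (2, 1) and Δ = (-5, 11), so the interior equations h_(i-1)·σ_(i-1) + 2(h_(i-1)+h_i)·σ_i + h_i·σ_(i+1) = 6(Δ_i − Δ_(i-1)) read
  2·σ_0 + 6·σ_1 + 1·σ_2 = 6(Δ_1 - Δ_0) = 96
Natural end conditions: σ_0 = σ_2 = 0.
Solving the tridiagonal system: σ_0 = 0, σ_1 = 16, σ_2 = 0.
On [1, 2], g'(x) = b_1 + 2c_1·(x - 1) + 3d_1·(x - 1)² with b_1 = Δ_1 - h_1(2σ_1 + σ_2)/6 = 17/3, c_1 = σ_1/2 = 8, d_1 = (σ_2 - σ_1)/(6h_1) = -8/3. So g'(1) = 17/3.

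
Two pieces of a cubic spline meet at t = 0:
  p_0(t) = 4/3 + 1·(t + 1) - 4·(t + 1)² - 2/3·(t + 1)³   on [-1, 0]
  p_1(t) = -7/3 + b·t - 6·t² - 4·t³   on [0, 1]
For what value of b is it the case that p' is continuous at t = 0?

p_0'(t) = 1 - 8·(t + 1) - 2·(t + 1)², so p_0'(0) = -9. On the right, p_1'(0) = b, so b = -9.

-9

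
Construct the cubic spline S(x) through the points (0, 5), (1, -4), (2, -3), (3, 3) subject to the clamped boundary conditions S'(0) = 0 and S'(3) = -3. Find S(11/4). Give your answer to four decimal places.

2.8594

Write m_i for S''(x_i). With h_i = 1, 1, 1 and divided differences Δ_i = -9, 1, 6, the continuity of S' gives the tridiagonal system
  1·m_0 + 4·m_1 + 1·m_2 = 6(Δ_1 - Δ_0) = 60
  1·m_1 + 4·m_2 + 1·m_3 = 6(Δ_2 - Δ_1) = 30
Clamped end conditions give two more equations: 2h_0·m_0 + h_0·m_1 = 6(Δ_0 - S'(0)) = -54 and h_2·m_2 + 2h_2·m_3 = 6(S'(3) - Δ_2) = -54.
Hence m_0 = -38, m_1 = 22, m_2 = 10, m_3 = -32.
On [2, 3], S(x) = -3 + 8·(x - 2) + 5·(x - 2)² - 7·(x - 2)³.
With (x - 2) = 3/4: S(11/4) = 183/64.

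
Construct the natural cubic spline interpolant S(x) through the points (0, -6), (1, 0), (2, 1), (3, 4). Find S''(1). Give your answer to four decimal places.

-8.8000

With M_i denoting the second derivative at x_i, h_i = 1, 1, 1, and Δ_i = (y_(i+1) − y_i)/h_i = 6, 1, 3:
  1·M_0 + 4·M_1 + 1·M_2 = 6(Δ_1 - Δ_0) = -30
  1·M_1 + 4·M_2 + 1·M_3 = 6(Δ_2 - Δ_1) = 12
Natural end conditions: M_0 = M_3 = 0.
Solving the tridiagonal system: M_0 = 0, M_1 = -44/5, M_2 = 26/5, M_3 = 0.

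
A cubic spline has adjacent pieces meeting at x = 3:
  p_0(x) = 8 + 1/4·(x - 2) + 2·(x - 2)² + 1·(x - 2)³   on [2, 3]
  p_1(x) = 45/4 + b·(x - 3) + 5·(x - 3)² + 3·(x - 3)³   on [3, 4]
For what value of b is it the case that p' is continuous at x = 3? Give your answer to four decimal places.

7.2500

p_0'(x) = 1/4 + 4·(x - 2) + 3·(x - 2)², so p_0'(3) = 29/4. On the right, p_1'(3) = b, so b = 29/4.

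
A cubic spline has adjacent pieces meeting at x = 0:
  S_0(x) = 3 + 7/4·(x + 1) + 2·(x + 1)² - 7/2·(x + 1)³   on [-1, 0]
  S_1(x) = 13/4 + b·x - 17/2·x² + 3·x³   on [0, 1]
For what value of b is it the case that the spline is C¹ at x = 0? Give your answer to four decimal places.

S_0'(x) = 7/4 + 4·(x + 1) - 21/2·(x + 1)², so S_0'(0) = -19/4. On the right, S_1'(0) = b, so b = -19/4.

-4.7500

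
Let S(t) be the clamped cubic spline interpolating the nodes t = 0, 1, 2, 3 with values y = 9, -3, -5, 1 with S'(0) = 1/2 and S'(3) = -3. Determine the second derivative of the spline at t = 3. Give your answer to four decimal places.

-34.3333

With M_i denoting the second derivative at x_i, h_i = 1, 1, 1, and Δ_i = (y_(i+1) − y_i)/h_i = -12, -2, 6:
  1·M_0 + 4·M_1 + 1·M_2 = 6(Δ_1 - Δ_0) = 60
  1·M_1 + 4·M_2 + 1·M_3 = 6(Δ_2 - Δ_1) = 48
Clamped end conditions give two more equations: 2h_0·M_0 + h_0·M_1 = 6(Δ_0 - S'(0)) = -75 and h_2·M_2 + 2h_2·M_3 = 6(S'(3) - Δ_2) = -54.
Solving the tridiagonal system: M_0 = -148/3, M_1 = 71/3, M_2 = 44/3, M_3 = -103/3.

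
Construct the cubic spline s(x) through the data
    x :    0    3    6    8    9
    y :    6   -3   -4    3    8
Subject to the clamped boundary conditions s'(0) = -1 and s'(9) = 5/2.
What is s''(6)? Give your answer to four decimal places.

With m_i denoting the second derivative at x_i, h_i = 3, 3, 2, 1, and Δ_i = (y_(i+1) − y_i)/h_i = -3, -1/3, 7/2, 5:
  3·m_0 + 12·m_1 + 3·m_2 = 6(Δ_1 - Δ_0) = 16
  3·m_1 + 10·m_2 + 2·m_3 = 6(Δ_2 - Δ_1) = 23
  2·m_2 + 6·m_3 + 1·m_4 = 6(Δ_3 - Δ_2) = 9
Clamped end conditions give two more equations: 2h_0·m_0 + h_0·m_1 = 6(Δ_0 - s'(0)) = -12 and h_3·m_3 + 2h_3·m_4 = 6(s'(9) - Δ_3) = -15.
Hence m_0 = -619/216, m_1 = 187/108, m_2 = 275/216, m_3 = 137/54, m_4 = -947/108.

1.2731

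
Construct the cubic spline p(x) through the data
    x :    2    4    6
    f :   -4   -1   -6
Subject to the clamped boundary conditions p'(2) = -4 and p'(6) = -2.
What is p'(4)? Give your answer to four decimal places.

0.7500

With M_i denoting the second derivative at x_i, h_i = 2, 2, and Δ_i = (y_(i+1) − y_i)/h_i = 3/2, -5/2:
  2·M_0 + 8·M_1 + 2·M_2 = 6(Δ_1 - Δ_0) = -24
Clamped end conditions give two more equations: 2h_0·M_0 + h_0·M_1 = 6(Δ_0 - p'(2)) = 33 and h_1·M_1 + 2h_1·M_2 = 6(p'(6) - Δ_1) = 3.
Solving: M_0 = 47/4, M_1 = -7, M_2 = 17/4.
On [4, 6], p'(x) = b_1 + 2c_1·(x - 4) + 3d_1·(x - 4)² with b_1 = Δ_1 - h_1(2M_1 + M_2)/6 = 3/4, c_1 = M_1/2 = -7/2, d_1 = (M_2 - M_1)/(6h_1) = 15/16. So p'(4) = 3/4.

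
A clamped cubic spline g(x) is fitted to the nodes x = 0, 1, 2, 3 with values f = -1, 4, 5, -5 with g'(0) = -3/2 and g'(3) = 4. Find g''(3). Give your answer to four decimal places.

Put M_i = g'' at the i-th knot. Here h = (1, 1, 1) and Δ = (5, 1, -10), so the interior equations h_(i-1)·M_(i-1) + 2(h_(i-1)+h_i)·M_i + h_i·M_(i+1) = 6(Δ_i − Δ_(i-1)) read
  1·M_0 + 4·M_1 + 1·M_2 = 6(Δ_1 - Δ_0) = -24
  1·M_1 + 4·M_2 + 1·M_3 = 6(Δ_2 - Δ_1) = -66
Clamped end conditions give two more equations: 2h_0·M_0 + h_0·M_1 = 6(Δ_0 - g'(0)) = 39 and h_2·M_2 + 2h_2·M_3 = 6(g'(3) - Δ_2) = 84.
Forward elimination and back-substitution give M_0 = 322/15, M_1 = -59/15, M_2 = -446/15, M_3 = 853/15.

56.8667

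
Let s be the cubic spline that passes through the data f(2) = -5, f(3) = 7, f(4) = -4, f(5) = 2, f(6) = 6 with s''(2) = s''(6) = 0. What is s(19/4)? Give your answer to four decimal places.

Let M_i = s''(x_i). Step sizes h_i = 1, 1, 1, 1; slopes of the chords Δ_i = (y_(i+1) - y_i)/h_i = 12, -11, 6, 4.
  1·M_0 + 4·M_1 + 1·M_2 = 6(Δ_1 - Δ_0) = -138
  1·M_1 + 4·M_2 + 1·M_3 = 6(Δ_2 - Δ_1) = 102
  1·M_2 + 4·M_3 + 1·M_4 = 6(Δ_3 - Δ_2) = -12
Natural end conditions: M_0 = M_4 = 0.
Forward elimination and back-substitution give M_0 = 0, M_1 = -1245/28, M_2 = 279/7, M_3 = -363/28, M_4 = 0.
On [4, 5], s(x) = -4 - 41/8·(x - 4) + 279/14·(x - 4)² - 493/56·(x - 4)³.
With (x - 4) = 3/4: s(19/4) = -1247/3584.

-0.3479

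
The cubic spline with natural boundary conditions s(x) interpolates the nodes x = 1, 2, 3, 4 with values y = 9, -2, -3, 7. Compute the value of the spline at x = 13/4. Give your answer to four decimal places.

Let M_i = s''(x_i). Step sizes h_i = 1, 1, 1; slopes of the chords Δ_i = (y_(i+1) - y_i)/h_i = -11, -1, 10.
  1·M_0 + 4·M_1 + 1·M_2 = 6(Δ_1 - Δ_0) = 60
  1·M_1 + 4·M_2 + 1·M_3 = 6(Δ_2 - Δ_1) = 66
Natural end conditions: M_0 = M_3 = 0.
Solving the tridiagonal system: M_0 = 0, M_1 = 58/5, M_2 = 68/5, M_3 = 0.
On [3, 4], s(x) = -3 + 82/15·(x - 3) + 34/5·(x - 3)² - 34/15·(x - 3)³.
With (x - 3) = 1/4: s(13/4) = -199/160.

-1.2438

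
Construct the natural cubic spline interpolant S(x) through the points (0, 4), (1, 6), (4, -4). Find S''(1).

Write m_i for S''(x_i). With h_i = 1, 3 and divided differences Δ_i = 2, -10/3, the continuity of S' gives the tridiagonal system
  1·m_0 + 8·m_1 + 3·m_2 = 6(Δ_1 - Δ_0) = -32
Natural end conditions: m_0 = m_2 = 0.
Hence m_0 = 0, m_1 = -4, m_2 = 0.

-4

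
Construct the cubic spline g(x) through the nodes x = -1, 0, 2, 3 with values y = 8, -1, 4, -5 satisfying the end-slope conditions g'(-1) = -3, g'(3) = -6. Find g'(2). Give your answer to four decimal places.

Put σ_i = g'' at the i-th knot. Here h = (1, 2, 1) and Δ = (-9, 5/2, -9), so the interior equations h_(i-1)·σ_(i-1) + 2(h_(i-1)+h_i)·σ_i + h_i·σ_(i+1) = 6(Δ_i − Δ_(i-1)) read
  1·σ_0 + 6·σ_1 + 2·σ_2 = 6(Δ_1 - Δ_0) = 69
  2·σ_1 + 6·σ_2 + 1·σ_3 = 6(Δ_2 - Δ_1) = -69
Clamped end conditions give two more equations: 2h_0·σ_0 + h_0·σ_1 = 6(Δ_0 - g'(-1)) = -36 and h_2·σ_2 + 2h_2·σ_3 = 6(g'(3) - Δ_2) = 18.
Solving the tridiagonal system: σ_0 = -1053/35, σ_1 = 846/35, σ_2 = -804/35, σ_3 = 717/35.
On [2, 3], g'(x) = b_2 + 2c_2·(x - 2) + 3d_2·(x - 2)² with b_2 = Δ_2 - h_2(2σ_2 + σ_3)/6 = -333/70, c_2 = σ_2/2 = -402/35, d_2 = (σ_3 - σ_2)/(6h_2) = 507/70. So g'(2) = -333/70.

-4.7571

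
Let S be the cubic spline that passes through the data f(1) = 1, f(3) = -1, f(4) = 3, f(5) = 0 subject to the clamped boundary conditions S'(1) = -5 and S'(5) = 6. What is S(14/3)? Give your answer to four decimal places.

With σ_i denoting the second derivative at x_i, h_i = 2, 1, 1, and Δ_i = (y_(i+1) − y_i)/h_i = -1, 4, -3:
  2·σ_0 + 6·σ_1 + 1·σ_2 = 6(Δ_1 - Δ_0) = 30
  1·σ_1 + 4·σ_2 + 1·σ_3 = 6(Δ_2 - Δ_1) = -42
Clamped end conditions give two more equations: 2h_0·σ_0 + h_0·σ_1 = 6(Δ_0 - S'(1)) = 24 and h_2·σ_2 + 2h_2·σ_3 = 6(S'(5) - Δ_2) = 54.
Forward elimination and back-substitution give σ_0 = 2, σ_1 = 8, σ_2 = -22, σ_3 = 38.
On [4, 5], S(x) = 3 - 2·(x - 4) - 11·(x - 4)² + 10·(x - 4)³.
With (x - 4) = 2/3: S(14/3) = -7/27.

-0.2593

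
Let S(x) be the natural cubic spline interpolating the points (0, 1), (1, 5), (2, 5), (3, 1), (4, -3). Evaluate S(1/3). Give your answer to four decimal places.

2.5661

With M_i denoting the second derivative at x_i, h_i = 1, 1, 1, 1, and Δ_i = (y_(i+1) − y_i)/h_i = 4, 0, -4, -4:
  1·M_0 + 4·M_1 + 1·M_2 = 6(Δ_1 - Δ_0) = -24
  1·M_1 + 4·M_2 + 1·M_3 = 6(Δ_2 - Δ_1) = -24
  1·M_2 + 4·M_3 + 1·M_4 = 6(Δ_3 - Δ_2) = 0
Natural end conditions: M_0 = M_4 = 0.
Solving the tridiagonal system: M_0 = 0, M_1 = -33/7, M_2 = -36/7, M_3 = 9/7, M_4 = 0.
On [0, 1], S(x) = 1 + 67/14·x + 0·x² - 11/14·x³.
With x = 1/3: S(1/3) = 485/189.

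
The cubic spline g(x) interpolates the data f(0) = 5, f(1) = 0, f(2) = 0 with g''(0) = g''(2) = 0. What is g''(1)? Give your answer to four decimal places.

Let M_i = g''(x_i). Step sizes h_i = 1, 1; slopes of the chords Δ_i = (y_(i+1) - y_i)/h_i = -5, 0.
  1·M_0 + 4·M_1 + 1·M_2 = 6(Δ_1 - Δ_0) = 30
Natural end conditions: M_0 = M_2 = 0.
Solving: M_0 = 0, M_1 = 15/2, M_2 = 0.

7.5000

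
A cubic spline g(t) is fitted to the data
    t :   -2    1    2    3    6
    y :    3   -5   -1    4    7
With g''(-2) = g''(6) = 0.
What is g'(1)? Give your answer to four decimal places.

2.2000

Put σ_i = g'' at the i-th knot. Here h = (3, 1, 1, 3) and Δ = (-8/3, 4, 5, 1), so the interior equations h_(i-1)·σ_(i-1) + 2(h_(i-1)+h_i)·σ_i + h_i·σ_(i+1) = 6(Δ_i − Δ_(i-1)) read
  3·σ_0 + 8·σ_1 + 1·σ_2 = 6(Δ_1 - Δ_0) = 40
  1·σ_1 + 4·σ_2 + 1·σ_3 = 6(Δ_2 - Δ_1) = 6
  1·σ_2 + 8·σ_3 + 3·σ_4 = 6(Δ_3 - Δ_2) = -24
Natural end conditions: σ_0 = σ_4 = 0.
Hence σ_0 = 0, σ_1 = 73/15, σ_2 = 16/15, σ_3 = -47/15, σ_4 = 0.
On [1, 2], g'(t) = b_1 + 2c_1·(t - 1) + 3d_1·(t - 1)² with b_1 = Δ_1 - h_1(2σ_1 + σ_2)/6 = 11/5, c_1 = σ_1/2 = 73/30, d_1 = (σ_2 - σ_1)/(6h_1) = -19/30. So g'(1) = 11/5.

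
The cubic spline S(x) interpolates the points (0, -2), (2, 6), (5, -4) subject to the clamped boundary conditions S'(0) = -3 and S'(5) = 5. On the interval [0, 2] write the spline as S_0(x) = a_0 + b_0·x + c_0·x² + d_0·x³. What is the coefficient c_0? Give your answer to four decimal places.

Write σ_i for S''(x_i). With h_i = 2, 3 and divided differences Δ_i = 4, -10/3, the continuity of S' gives the tridiagonal system
  2·σ_0 + 10·σ_1 + 3·σ_2 = 6(Δ_1 - Δ_0) = -44
Clamped end conditions give two more equations: 2h_0·σ_0 + h_0·σ_1 = 6(Δ_0 - S'(0)) = 42 and h_1·σ_1 + 2h_1·σ_2 = 6(S'(5) - Δ_1) = 50.
Solving: σ_0 = 33/2, σ_1 = -12, σ_2 = 43/3.
On [0, 2], with S_0(x) = a_0 + b_0·x + c_0·x² + d_0·x³: c_0 = σ_0/2 = 33/4, d_0 = (σ_1 - σ_0)/(6h_0) = -19/8, b_0 = Δ_0 - h_0(2σ_0 + σ_1)/6 = -3.

8.2500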